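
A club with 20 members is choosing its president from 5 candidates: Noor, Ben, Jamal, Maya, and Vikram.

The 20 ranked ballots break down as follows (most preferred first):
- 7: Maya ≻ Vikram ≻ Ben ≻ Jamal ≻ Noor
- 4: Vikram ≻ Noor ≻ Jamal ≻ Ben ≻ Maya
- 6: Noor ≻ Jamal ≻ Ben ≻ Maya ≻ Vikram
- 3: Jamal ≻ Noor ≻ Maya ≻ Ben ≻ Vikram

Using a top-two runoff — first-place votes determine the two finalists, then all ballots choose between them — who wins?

Noor

Round 1 first-place votes: Noor 6, Ben 0, Jamal 3, Maya 7, Vikram 4. Maya and Noor advance.
Runoff: Maya is ranked above Noor on 7 ballots, Noor above Maya on 13.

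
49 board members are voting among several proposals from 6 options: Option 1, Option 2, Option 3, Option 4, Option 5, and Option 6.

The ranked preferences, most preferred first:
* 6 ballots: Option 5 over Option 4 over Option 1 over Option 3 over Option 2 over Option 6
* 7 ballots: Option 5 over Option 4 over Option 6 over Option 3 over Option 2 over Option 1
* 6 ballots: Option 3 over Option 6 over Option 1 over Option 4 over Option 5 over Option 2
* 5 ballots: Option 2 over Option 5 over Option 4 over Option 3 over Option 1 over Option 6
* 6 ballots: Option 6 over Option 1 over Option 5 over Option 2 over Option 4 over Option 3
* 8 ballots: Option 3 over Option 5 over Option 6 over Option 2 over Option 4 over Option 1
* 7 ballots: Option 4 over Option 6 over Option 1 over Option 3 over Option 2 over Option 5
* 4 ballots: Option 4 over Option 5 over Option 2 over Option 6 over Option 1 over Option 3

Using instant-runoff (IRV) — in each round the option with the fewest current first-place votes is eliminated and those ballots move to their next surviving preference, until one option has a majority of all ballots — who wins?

Round 1: Option 1 0, Option 2 5, Option 3 14, Option 4 11, Option 5 13, Option 6 6. Option 1 eliminated.
Round 2: Option 2 5, Option 3 14, Option 4 11, Option 5 13, Option 6 6. Option 2 eliminated.
Round 3: Option 3 14, Option 4 11, Option 5 18, Option 6 6. Option 6 eliminated.
Round 4: Option 3 14, Option 4 11, Option 5 24. Option 4 eliminated.
Round 5: Option 3 21, Option 5 28. Option 5 has a majority (≥25).

Option 5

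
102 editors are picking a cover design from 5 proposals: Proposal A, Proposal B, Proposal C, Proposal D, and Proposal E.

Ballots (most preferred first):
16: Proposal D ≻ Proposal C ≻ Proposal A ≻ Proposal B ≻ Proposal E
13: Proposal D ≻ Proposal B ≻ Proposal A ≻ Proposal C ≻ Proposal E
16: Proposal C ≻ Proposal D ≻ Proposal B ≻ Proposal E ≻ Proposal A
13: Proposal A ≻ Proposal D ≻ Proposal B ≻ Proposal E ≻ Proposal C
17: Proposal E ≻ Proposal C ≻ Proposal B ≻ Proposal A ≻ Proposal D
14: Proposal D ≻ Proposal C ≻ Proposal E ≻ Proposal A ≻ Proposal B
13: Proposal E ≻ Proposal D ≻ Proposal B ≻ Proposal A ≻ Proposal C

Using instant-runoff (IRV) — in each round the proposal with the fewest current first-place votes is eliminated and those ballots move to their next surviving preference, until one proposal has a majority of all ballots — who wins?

Round 1: Proposal A 13, Proposal B 0, Proposal C 16, Proposal D 43, Proposal E 30. Proposal B eliminated.
Round 2: Proposal A 13, Proposal C 16, Proposal D 43, Proposal E 30. Proposal A eliminated.
Round 3: Proposal C 16, Proposal D 56, Proposal E 30. Proposal D has a majority (≥52).

Proposal D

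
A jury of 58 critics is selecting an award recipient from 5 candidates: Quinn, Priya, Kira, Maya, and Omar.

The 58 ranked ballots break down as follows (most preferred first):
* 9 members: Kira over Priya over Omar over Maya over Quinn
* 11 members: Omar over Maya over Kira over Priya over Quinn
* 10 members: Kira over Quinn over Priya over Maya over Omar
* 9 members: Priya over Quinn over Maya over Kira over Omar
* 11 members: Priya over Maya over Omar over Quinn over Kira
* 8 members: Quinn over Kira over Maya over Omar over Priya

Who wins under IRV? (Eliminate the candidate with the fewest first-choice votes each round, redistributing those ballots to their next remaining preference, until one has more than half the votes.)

Kira

Round 1: Quinn 8, Priya 20, Kira 19, Maya 0, Omar 11. Maya eliminated.
Round 2: Quinn 8, Priya 20, Kira 19, Omar 11. Quinn eliminated.
Round 3: Priya 20, Kira 27, Omar 11. Omar eliminated.
Round 4: Priya 20, Kira 38. Kira has a majority (≥30).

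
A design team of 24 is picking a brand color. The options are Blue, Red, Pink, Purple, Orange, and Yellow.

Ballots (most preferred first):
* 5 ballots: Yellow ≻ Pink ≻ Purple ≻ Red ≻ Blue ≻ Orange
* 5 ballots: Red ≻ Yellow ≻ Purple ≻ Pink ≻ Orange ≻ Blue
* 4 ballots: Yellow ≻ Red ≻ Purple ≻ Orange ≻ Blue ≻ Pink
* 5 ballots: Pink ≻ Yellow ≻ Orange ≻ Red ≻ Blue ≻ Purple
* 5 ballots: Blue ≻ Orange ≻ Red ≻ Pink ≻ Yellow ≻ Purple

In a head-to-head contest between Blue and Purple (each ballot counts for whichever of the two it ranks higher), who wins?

Blue is ranked above Purple on 10 ballots; Purple above Blue on 14.

Purple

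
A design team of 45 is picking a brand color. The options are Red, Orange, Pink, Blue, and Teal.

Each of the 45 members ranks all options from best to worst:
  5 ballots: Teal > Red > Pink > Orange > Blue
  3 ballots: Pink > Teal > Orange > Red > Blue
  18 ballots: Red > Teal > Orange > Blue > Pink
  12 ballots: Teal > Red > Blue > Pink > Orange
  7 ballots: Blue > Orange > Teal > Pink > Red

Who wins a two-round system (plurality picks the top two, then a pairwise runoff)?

Round 1 first-place votes: Red 18, Orange 0, Pink 3, Blue 7, Teal 17. Red and Teal advance.
Runoff: Red is ranked above Teal on 18 ballots, Teal above Red on 27.

Teal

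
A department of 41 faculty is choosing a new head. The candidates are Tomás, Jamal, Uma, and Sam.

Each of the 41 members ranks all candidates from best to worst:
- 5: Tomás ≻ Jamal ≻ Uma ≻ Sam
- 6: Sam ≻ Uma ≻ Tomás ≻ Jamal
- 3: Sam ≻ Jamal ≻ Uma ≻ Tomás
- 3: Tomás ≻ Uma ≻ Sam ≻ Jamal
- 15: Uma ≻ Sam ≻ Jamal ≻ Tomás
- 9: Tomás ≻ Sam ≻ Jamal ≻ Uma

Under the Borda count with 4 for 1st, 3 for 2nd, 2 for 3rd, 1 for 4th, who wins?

Tomás: 5×4 + 6×2 + 3×1 + 3×4 + 15×1 + 9×4 = 98
Jamal: 5×3 + 6×1 + 3×3 + 3×1 + 15×2 + 9×2 = 81
Uma: 5×2 + 6×3 + 3×2 + 3×3 + 15×4 + 9×1 = 112
Sam: 5×1 + 6×4 + 3×4 + 3×2 + 15×3 + 9×3 = 119

Sam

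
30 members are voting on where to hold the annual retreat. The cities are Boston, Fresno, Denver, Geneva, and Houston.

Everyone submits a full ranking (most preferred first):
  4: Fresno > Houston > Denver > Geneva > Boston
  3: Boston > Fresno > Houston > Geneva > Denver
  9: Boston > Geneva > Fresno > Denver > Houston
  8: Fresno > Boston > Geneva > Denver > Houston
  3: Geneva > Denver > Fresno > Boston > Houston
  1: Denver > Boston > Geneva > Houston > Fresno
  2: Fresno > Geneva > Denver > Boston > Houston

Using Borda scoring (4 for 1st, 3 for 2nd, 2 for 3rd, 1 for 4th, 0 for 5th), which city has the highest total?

Fresno

Boston: 4×0 + 3×4 + 9×4 + 8×3 + 3×1 + 1×3 + 2×1 = 80
Fresno: 4×4 + 3×3 + 9×2 + 8×4 + 3×2 + 1×0 + 2×4 = 89
Denver: 4×2 + 3×0 + 9×1 + 8×1 + 3×3 + 1×4 + 2×2 = 42
Geneva: 4×1 + 3×1 + 9×3 + 8×2 + 3×4 + 1×2 + 2×3 = 70
Houston: 4×3 + 3×2 + 9×0 + 8×0 + 3×0 + 1×1 + 2×0 = 19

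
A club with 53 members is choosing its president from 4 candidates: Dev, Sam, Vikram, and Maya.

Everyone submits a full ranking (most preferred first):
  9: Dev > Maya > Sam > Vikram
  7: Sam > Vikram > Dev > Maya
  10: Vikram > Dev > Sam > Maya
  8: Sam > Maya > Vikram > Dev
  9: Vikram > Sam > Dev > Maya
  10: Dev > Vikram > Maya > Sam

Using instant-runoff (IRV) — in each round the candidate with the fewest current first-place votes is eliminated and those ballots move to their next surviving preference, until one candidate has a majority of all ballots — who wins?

Vikram

Round 1: Dev 19, Sam 15, Vikram 19, Maya 0. Maya eliminated.
Round 2: Dev 19, Sam 15, Vikram 19. Sam eliminated.
Round 3: Dev 19, Vikram 34. Vikram has a majority (≥27).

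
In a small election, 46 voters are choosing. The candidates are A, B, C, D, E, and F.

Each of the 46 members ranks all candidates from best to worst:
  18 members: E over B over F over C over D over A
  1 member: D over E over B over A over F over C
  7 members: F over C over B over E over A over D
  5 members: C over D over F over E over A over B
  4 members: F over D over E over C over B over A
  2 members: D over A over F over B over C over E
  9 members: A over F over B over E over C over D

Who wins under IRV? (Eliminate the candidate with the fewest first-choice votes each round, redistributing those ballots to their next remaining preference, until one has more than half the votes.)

F

Round 1: A 9, B 0, C 5, D 3, E 18, F 11. B eliminated.
Round 2: A 9, C 5, D 3, E 18, F 11. D eliminated.
Round 3: A 11, C 5, E 19, F 11. C eliminated.
Round 4: A 11, E 19, F 16. A eliminated.
Round 5: E 19, F 27. F has a majority (≥24).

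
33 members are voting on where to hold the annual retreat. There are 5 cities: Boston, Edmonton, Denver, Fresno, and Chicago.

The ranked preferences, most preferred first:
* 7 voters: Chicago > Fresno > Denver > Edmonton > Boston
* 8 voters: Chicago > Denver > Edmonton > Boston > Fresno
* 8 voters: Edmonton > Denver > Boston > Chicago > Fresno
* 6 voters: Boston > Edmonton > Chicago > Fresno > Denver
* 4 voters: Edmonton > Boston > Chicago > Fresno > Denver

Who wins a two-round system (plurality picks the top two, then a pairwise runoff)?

Round 1 first-place votes: Boston 6, Edmonton 12, Denver 0, Fresno 0, Chicago 15. Chicago and Edmonton advance.
Runoff: Chicago is ranked above Edmonton on 15 ballots, Edmonton above Chicago on 18.

Edmonton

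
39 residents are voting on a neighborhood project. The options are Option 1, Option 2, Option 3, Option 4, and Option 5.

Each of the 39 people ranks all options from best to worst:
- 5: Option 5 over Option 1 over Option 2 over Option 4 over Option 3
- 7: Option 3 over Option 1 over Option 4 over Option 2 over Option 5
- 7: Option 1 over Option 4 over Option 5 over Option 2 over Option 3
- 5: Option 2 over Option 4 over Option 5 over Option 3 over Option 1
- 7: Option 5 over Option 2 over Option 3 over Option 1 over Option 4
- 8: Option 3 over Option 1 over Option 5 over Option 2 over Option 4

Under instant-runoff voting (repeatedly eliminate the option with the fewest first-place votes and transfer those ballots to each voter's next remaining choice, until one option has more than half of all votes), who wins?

Round 1: Option 1 7, Option 2 5, Option 3 15, Option 4 0, Option 5 12. Option 4 eliminated.
Round 2: Option 1 7, Option 2 5, Option 3 15, Option 5 12. Option 2 eliminated.
Round 3: Option 1 7, Option 3 15, Option 5 17. Option 1 eliminated.
Round 4: Option 3 15, Option 5 24. Option 5 has a majority (≥20).

Option 5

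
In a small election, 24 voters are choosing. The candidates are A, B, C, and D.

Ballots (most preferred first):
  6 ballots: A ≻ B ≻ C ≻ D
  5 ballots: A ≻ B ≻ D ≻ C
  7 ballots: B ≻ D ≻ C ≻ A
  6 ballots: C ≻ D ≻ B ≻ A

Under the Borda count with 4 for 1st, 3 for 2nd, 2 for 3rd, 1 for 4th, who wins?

A: 6×4 + 5×4 + 7×1 + 6×1 = 57
B: 6×3 + 5×3 + 7×4 + 6×2 = 73
C: 6×2 + 5×1 + 7×2 + 6×4 = 55
D: 6×1 + 5×2 + 7×3 + 6×3 = 55

B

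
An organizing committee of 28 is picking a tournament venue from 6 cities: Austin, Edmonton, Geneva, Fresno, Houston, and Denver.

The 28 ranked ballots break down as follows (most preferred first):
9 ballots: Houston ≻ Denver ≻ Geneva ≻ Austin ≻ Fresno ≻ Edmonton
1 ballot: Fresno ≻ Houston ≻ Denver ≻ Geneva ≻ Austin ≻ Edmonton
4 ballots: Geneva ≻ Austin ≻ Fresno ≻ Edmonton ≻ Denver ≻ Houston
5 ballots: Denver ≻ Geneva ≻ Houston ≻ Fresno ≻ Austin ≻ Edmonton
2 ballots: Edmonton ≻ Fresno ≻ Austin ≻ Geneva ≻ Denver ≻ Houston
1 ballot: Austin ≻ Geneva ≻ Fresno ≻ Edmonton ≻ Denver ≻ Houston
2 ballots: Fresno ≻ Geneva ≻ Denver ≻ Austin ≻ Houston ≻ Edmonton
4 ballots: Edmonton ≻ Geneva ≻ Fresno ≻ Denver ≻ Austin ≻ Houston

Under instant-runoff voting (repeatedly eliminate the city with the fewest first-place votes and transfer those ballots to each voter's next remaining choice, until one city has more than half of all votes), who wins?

Geneva

Round 1: Austin 1, Edmonton 6, Geneva 4, Fresno 3, Houston 9, Denver 5. Austin eliminated.
Round 2: Edmonton 6, Geneva 5, Fresno 3, Houston 9, Denver 5. Fresno eliminated.
Round 3: Edmonton 6, Geneva 7, Houston 10, Denver 5. Denver eliminated.
Round 4: Edmonton 6, Geneva 12, Houston 10. Edmonton eliminated.
Round 5: Geneva 18, Houston 10. Geneva has a majority (≥15).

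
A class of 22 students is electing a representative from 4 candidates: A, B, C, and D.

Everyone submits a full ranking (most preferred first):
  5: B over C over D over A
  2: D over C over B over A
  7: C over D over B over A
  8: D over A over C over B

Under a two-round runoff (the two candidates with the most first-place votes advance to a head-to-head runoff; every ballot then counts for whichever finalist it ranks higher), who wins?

C

Round 1 first-place votes: A 0, B 5, C 7, D 10. D and C advance.
Runoff: D is ranked above C on 10 ballots, C above D on 12.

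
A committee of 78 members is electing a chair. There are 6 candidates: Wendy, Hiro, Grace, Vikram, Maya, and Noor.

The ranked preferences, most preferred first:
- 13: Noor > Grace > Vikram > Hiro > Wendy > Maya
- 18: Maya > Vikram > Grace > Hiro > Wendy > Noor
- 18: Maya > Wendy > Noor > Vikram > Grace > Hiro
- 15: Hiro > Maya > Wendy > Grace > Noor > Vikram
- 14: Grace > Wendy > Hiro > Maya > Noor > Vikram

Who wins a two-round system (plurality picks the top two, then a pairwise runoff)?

Hiro

Round 1 first-place votes: Wendy 0, Hiro 15, Grace 14, Vikram 0, Maya 36, Noor 13. Maya and Hiro advance.
Runoff: Maya is ranked above Hiro on 36 ballots, Hiro above Maya on 42.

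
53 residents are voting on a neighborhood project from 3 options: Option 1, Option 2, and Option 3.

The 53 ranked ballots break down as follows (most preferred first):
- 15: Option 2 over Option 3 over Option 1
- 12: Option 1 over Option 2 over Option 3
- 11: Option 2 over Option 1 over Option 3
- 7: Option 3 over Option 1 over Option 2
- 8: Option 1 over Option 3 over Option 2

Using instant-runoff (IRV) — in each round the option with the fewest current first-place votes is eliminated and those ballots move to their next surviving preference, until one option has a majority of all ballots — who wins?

Round 1: Option 1 20, Option 2 26, Option 3 7. Option 3 eliminated.
Round 2: Option 1 27, Option 2 26. Option 1 has a majority (≥27).

Option 1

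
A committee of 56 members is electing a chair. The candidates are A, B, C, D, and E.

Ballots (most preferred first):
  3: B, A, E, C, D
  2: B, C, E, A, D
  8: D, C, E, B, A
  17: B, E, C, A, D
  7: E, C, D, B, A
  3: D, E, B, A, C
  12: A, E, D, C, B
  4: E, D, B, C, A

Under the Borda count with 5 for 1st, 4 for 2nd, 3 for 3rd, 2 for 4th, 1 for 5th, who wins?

A: 3×4 + 2×2 + 8×1 + 17×2 + 7×1 + 3×2 + 12×5 + 4×1 = 135
B: 3×5 + 2×5 + 8×2 + 17×5 + 7×2 + 3×3 + 12×1 + 4×3 = 173
C: 3×2 + 2×4 + 8×4 + 17×3 + 7×4 + 3×1 + 12×2 + 4×2 = 160
D: 3×1 + 2×1 + 8×5 + 17×1 + 7×3 + 3×5 + 12×3 + 4×4 = 150
E: 3×3 + 2×3 + 8×3 + 17×4 + 7×5 + 3×4 + 12×4 + 4×5 = 222

E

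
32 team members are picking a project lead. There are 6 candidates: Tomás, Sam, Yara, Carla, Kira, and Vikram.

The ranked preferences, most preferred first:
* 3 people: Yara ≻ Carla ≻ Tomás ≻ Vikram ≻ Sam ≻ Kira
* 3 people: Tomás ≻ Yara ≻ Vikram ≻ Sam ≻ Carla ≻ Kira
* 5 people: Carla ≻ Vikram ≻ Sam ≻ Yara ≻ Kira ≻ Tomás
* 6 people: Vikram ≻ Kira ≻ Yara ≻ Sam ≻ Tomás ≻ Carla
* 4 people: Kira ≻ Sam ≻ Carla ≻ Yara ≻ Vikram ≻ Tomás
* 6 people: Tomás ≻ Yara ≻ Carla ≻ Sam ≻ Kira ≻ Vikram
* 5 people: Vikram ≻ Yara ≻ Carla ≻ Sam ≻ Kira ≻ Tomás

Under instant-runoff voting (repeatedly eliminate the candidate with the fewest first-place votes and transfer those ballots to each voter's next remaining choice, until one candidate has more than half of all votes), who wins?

Carla

Round 1: Tomás 9, Sam 0, Yara 3, Carla 5, Kira 4, Vikram 11. Sam eliminated.
Round 2: Tomás 9, Yara 3, Carla 5, Kira 4, Vikram 11. Yara eliminated.
Round 3: Tomás 9, Carla 8, Kira 4, Vikram 11. Kira eliminated.
Round 4: Tomás 9, Carla 12, Vikram 11. Tomás eliminated.
Round 5: Carla 18, Vikram 14. Carla has a majority (≥17).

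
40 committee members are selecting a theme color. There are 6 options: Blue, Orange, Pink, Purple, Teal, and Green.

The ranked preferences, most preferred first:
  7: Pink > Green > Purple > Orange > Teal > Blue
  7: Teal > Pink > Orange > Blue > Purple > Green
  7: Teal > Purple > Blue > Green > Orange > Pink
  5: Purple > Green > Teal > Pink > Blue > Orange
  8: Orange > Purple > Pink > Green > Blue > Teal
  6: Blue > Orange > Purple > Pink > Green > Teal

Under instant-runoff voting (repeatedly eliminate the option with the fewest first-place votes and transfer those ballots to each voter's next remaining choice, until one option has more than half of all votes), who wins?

Orange

Round 1: Blue 6, Orange 8, Pink 7, Purple 5, Teal 14, Green 0. Green eliminated.
Round 2: Blue 6, Orange 8, Pink 7, Purple 5, Teal 14. Purple eliminated.
Round 3: Blue 6, Orange 8, Pink 7, Teal 19. Blue eliminated.
Round 4: Orange 14, Pink 7, Teal 19. Pink eliminated.
Round 5: Orange 21, Teal 19. Orange has a majority (≥21).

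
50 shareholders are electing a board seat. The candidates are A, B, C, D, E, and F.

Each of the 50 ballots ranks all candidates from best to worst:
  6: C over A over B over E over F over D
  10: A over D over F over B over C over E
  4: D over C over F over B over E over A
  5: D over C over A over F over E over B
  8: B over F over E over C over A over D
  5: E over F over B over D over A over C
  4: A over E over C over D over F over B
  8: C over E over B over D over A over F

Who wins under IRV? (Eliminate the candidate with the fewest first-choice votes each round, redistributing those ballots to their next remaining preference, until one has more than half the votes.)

Round 1: A 14, B 8, C 14, D 9, E 5, F 0. F eliminated.
Round 2: A 14, B 8, C 14, D 9, E 5. E eliminated.
Round 3: A 14, B 13, C 14, D 9. D eliminated.
Round 4: A 14, B 13, C 23. B eliminated.
Round 5: A 19, C 31. C has a majority (≥26).

C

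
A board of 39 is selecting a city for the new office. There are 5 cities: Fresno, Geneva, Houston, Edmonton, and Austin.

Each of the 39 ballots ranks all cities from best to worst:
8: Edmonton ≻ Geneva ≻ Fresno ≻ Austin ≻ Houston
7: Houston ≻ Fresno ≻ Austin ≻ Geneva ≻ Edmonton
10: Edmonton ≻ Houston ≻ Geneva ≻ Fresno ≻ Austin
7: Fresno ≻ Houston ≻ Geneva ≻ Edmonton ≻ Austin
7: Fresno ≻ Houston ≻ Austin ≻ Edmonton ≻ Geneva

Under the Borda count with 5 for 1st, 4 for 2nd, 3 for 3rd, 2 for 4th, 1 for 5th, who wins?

Fresno

Fresno: 8×3 + 7×4 + 10×2 + 7×5 + 7×5 = 142
Geneva: 8×4 + 7×2 + 10×3 + 7×3 + 7×1 = 104
Houston: 8×1 + 7×5 + 10×4 + 7×4 + 7×4 = 139
Edmonton: 8×5 + 7×1 + 10×5 + 7×2 + 7×2 = 125
Austin: 8×2 + 7×3 + 10×1 + 7×1 + 7×3 = 75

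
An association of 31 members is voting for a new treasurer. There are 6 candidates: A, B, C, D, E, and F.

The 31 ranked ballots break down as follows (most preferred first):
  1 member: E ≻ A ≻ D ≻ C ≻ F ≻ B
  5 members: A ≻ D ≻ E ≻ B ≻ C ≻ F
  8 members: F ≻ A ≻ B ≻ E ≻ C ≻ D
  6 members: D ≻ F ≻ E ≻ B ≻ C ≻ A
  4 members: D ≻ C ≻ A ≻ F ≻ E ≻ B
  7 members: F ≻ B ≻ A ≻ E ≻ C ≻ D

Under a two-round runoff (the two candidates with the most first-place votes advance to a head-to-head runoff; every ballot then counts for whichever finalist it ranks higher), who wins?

D

Round 1 first-place votes: A 5, B 0, C 0, D 10, E 1, F 15. F and D advance.
Runoff: F is ranked above D on 15 ballots, D above F on 16.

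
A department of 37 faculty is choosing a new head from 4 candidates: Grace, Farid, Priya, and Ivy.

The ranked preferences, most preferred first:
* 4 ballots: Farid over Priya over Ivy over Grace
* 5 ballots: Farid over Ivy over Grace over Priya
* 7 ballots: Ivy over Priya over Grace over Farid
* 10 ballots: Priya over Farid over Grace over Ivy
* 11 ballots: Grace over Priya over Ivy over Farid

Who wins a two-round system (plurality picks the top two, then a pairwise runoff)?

Priya

Round 1 first-place votes: Grace 11, Farid 9, Priya 10, Ivy 7. Grace and Priya advance.
Runoff: Grace is ranked above Priya on 16 ballots, Priya above Grace on 21.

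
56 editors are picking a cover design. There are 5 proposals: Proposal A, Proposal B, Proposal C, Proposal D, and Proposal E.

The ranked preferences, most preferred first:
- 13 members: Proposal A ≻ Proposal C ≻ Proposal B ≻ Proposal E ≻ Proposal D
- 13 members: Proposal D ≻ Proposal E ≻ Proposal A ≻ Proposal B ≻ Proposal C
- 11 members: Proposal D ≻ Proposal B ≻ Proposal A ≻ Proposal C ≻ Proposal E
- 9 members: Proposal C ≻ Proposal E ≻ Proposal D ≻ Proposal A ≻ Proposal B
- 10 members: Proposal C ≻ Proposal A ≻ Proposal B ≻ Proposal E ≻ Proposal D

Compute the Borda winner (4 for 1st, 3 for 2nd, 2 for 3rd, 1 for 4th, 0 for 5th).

Proposal A

Proposal A: 13×4 + 13×2 + 11×2 + 9×1 + 10×3 = 139
Proposal B: 13×2 + 13×1 + 11×3 + 9×0 + 10×2 = 92
Proposal C: 13×3 + 13×0 + 11×1 + 9×4 + 10×4 = 126
Proposal D: 13×0 + 13×4 + 11×4 + 9×2 + 10×0 = 114
Proposal E: 13×1 + 13×3 + 11×0 + 9×3 + 10×1 = 89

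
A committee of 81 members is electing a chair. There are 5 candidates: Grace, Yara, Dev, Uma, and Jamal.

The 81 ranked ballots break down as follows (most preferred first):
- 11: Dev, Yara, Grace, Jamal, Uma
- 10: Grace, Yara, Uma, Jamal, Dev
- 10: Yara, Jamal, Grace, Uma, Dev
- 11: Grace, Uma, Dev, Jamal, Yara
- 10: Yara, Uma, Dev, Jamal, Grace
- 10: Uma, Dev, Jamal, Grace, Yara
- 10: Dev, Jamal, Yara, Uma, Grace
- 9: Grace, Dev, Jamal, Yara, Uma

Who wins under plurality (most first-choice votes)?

Grace

First-place votes: Grace 30, Yara 20, Dev 21, Uma 10, Jamal 0.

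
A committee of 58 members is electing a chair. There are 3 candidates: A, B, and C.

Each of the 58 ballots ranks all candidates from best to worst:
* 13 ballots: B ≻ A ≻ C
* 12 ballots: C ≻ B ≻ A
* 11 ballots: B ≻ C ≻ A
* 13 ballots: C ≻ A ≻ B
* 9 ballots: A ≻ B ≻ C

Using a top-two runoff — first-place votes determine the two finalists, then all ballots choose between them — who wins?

Round 1 first-place votes: A 9, B 24, C 25. C and B advance.
Runoff: C is ranked above B on 25 ballots, B above C on 33.

B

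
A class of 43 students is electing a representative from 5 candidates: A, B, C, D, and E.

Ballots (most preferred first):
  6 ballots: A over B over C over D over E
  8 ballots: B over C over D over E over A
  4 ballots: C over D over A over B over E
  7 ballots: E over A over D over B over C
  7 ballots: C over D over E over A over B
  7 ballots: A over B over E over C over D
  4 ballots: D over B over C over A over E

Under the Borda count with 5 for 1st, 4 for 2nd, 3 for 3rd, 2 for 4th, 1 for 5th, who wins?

C

A: 6×5 + 8×1 + 4×3 + 7×4 + 7×2 + 7×5 + 4×2 = 135
B: 6×4 + 8×5 + 4×2 + 7×2 + 7×1 + 7×4 + 4×4 = 137
C: 6×3 + 8×4 + 4×5 + 7×1 + 7×5 + 7×2 + 4×3 = 138
D: 6×2 + 8×3 + 4×4 + 7×3 + 7×4 + 7×1 + 4×5 = 128
E: 6×1 + 8×2 + 4×1 + 7×5 + 7×3 + 7×3 + 4×1 = 107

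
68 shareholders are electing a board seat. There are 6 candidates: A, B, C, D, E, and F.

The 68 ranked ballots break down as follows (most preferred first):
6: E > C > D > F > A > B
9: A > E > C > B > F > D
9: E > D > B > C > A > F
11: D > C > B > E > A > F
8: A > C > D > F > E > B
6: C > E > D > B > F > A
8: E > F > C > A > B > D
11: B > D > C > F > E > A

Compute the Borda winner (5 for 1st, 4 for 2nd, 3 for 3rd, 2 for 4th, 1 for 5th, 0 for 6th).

A: 6×1 + 9×5 + 9×1 + 11×1 + 8×5 + 6×0 + 8×2 + 11×0 = 127
B: 6×0 + 9×2 + 9×3 + 11×3 + 8×0 + 6×2 + 8×1 + 11×5 = 153
C: 6×4 + 9×3 + 9×2 + 11×4 + 8×4 + 6×5 + 8×3 + 11×3 = 232
D: 6×3 + 9×0 + 9×4 + 11×5 + 8×3 + 6×3 + 8×0 + 11×4 = 195
E: 6×5 + 9×4 + 9×5 + 11×2 + 8×1 + 6×4 + 8×5 + 11×1 = 216
F: 6×2 + 9×1 + 9×0 + 11×0 + 8×2 + 6×1 + 8×4 + 11×2 = 97

C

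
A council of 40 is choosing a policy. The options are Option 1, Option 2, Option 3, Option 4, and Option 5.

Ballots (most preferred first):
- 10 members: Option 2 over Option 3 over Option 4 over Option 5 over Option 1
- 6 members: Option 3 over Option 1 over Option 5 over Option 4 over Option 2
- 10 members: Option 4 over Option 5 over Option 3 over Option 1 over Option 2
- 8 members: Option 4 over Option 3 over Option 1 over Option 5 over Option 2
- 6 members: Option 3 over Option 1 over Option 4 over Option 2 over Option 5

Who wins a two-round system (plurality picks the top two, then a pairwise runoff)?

Option 3

Round 1 first-place votes: Option 1 0, Option 2 10, Option 3 12, Option 4 18, Option 5 0. Option 4 and Option 3 advance.
Runoff: Option 4 is ranked above Option 3 on 18 ballots, Option 3 above Option 4 on 22.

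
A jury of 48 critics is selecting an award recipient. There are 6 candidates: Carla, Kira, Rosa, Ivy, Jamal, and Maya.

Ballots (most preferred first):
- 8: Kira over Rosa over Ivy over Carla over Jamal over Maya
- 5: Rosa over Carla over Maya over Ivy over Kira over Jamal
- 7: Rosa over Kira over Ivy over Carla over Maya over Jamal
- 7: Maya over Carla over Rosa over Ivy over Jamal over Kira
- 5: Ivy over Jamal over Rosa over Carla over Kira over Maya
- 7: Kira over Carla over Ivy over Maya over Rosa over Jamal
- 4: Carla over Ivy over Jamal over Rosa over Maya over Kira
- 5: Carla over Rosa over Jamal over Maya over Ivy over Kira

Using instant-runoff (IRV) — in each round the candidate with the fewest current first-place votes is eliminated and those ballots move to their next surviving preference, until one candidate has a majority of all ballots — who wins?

Rosa

Round 1: Carla 9, Kira 15, Rosa 12, Ivy 5, Jamal 0, Maya 7. Jamal eliminated.
Round 2: Carla 9, Kira 15, Rosa 12, Ivy 5, Maya 7. Ivy eliminated.
Round 3: Carla 9, Kira 15, Rosa 17, Maya 7. Maya eliminated.
Round 4: Carla 16, Kira 15, Rosa 17. Kira eliminated.
Round 5: Carla 23, Rosa 25. Rosa has a majority (≥25).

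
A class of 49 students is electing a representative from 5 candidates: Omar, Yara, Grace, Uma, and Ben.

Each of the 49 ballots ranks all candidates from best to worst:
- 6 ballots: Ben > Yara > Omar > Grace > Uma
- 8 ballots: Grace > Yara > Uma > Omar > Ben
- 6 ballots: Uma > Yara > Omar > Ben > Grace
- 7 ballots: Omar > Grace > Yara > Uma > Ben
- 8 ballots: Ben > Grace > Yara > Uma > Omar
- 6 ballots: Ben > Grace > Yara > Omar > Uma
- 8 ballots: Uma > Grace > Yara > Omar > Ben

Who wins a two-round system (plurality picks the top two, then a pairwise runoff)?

Uma

Round 1 first-place votes: Omar 7, Yara 0, Grace 8, Uma 14, Ben 20. Ben and Uma advance.
Runoff: Ben is ranked above Uma on 20 ballots, Uma above Ben on 29.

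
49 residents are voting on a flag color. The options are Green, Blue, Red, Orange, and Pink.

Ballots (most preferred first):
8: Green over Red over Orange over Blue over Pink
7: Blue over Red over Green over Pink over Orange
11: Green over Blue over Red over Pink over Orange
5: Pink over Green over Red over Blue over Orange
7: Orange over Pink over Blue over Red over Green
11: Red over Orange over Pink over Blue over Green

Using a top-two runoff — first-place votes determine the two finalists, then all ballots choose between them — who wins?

Round 1 first-place votes: Green 19, Blue 7, Red 11, Orange 7, Pink 5. Green and Red advance.
Runoff: Green is ranked above Red on 24 ballots, Red above Green on 25.

Red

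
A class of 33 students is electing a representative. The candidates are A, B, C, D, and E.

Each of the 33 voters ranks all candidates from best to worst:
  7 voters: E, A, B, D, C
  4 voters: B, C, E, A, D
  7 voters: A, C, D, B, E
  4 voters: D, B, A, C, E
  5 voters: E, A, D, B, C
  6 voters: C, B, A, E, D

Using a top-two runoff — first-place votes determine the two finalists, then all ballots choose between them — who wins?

A

Round 1 first-place votes: A 7, B 4, C 6, D 4, E 12. E and A advance.
Runoff: E is ranked above A on 16 ballots, A above E on 17.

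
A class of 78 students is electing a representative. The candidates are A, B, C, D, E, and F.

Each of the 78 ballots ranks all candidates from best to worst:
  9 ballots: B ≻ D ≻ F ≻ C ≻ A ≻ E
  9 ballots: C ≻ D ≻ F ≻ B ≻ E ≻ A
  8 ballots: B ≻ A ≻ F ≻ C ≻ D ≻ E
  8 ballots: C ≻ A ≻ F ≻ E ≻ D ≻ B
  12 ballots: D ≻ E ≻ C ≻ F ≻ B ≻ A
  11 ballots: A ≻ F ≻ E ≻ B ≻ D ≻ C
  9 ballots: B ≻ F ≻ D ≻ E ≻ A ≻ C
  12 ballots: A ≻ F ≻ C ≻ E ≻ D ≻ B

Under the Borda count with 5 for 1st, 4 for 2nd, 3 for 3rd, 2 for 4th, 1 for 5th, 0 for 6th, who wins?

A: 9×1 + 9×0 + 8×4 + 8×4 + 12×0 + 11×5 + 9×1 + 12×5 = 197
B: 9×5 + 9×2 + 8×5 + 8×0 + 12×1 + 11×2 + 9×5 + 12×0 = 182
C: 9×2 + 9×5 + 8×2 + 8×5 + 12×3 + 11×0 + 9×0 + 12×3 = 191
D: 9×4 + 9×4 + 8×1 + 8×1 + 12×5 + 11×1 + 9×3 + 12×1 = 198
E: 9×0 + 9×1 + 8×0 + 8×2 + 12×4 + 11×3 + 9×2 + 12×2 = 148
F: 9×3 + 9×3 + 8×3 + 8×3 + 12×2 + 11×4 + 9×4 + 12×4 = 254

F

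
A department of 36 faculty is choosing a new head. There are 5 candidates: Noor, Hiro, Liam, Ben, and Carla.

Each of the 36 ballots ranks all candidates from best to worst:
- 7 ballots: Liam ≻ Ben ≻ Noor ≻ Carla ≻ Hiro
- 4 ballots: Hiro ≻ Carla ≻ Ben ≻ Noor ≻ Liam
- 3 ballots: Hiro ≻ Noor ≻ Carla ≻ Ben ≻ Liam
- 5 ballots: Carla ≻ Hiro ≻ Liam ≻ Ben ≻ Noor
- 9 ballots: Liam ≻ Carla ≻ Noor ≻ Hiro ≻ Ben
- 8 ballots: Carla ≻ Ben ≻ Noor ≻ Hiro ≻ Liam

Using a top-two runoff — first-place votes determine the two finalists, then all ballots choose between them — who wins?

Carla

Round 1 first-place votes: Noor 0, Hiro 7, Liam 16, Ben 0, Carla 13. Liam and Carla advance.
Runoff: Liam is ranked above Carla on 16 ballots, Carla above Liam on 20.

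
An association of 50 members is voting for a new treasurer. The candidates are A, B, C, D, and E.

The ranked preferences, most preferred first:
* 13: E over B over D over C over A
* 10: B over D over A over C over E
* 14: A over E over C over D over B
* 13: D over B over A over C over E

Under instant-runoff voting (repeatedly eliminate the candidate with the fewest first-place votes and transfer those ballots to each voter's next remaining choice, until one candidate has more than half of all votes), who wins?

D

Round 1: A 14, B 10, C 0, D 13, E 13. C eliminated.
Round 2: A 14, B 10, D 13, E 13. B eliminated.
Round 3: A 14, D 23, E 13. E eliminated.
Round 4: A 14, D 36. D has a majority (≥26).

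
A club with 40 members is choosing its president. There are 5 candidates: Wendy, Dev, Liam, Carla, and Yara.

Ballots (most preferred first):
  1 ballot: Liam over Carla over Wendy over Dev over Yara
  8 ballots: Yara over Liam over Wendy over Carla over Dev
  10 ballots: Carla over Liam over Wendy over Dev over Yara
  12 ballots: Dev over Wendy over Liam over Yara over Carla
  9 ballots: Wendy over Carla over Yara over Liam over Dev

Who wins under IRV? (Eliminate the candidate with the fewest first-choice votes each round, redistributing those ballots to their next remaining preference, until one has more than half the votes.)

Wendy

Round 1: Wendy 9, Dev 12, Liam 1, Carla 10, Yara 8. Liam eliminated.
Round 2: Wendy 9, Dev 12, Carla 11, Yara 8. Yara eliminated.
Round 3: Wendy 17, Dev 12, Carla 11. Carla eliminated.
Round 4: Wendy 28, Dev 12. Wendy has a majority (≥21).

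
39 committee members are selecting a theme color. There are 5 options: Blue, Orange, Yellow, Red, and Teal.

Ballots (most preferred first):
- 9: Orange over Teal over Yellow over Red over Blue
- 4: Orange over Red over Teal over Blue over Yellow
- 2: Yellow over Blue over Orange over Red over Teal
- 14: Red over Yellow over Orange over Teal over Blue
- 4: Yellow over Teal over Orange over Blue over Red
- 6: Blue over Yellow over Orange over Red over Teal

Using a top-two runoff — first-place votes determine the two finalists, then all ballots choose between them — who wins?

Round 1 first-place votes: Blue 6, Orange 13, Yellow 6, Red 14, Teal 0. Red and Orange advance.
Runoff: Red is ranked above Orange on 14 ballots, Orange above Red on 25.

Orange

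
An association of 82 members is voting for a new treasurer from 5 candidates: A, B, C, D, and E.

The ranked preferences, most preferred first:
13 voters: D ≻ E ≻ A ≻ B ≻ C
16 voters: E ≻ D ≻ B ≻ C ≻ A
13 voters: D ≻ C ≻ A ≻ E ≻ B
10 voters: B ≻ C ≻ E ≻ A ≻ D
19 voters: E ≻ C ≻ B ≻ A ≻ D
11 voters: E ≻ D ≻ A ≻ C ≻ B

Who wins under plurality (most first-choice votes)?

E

First-place votes: A 0, B 10, C 0, D 26, E 46.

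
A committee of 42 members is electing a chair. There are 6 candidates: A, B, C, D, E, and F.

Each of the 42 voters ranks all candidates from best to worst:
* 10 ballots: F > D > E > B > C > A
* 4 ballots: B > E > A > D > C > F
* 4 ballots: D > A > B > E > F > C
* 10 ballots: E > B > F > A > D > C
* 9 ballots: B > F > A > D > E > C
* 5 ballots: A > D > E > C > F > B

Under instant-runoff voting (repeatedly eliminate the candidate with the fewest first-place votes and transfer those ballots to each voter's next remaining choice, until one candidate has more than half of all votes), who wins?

E

Round 1: A 5, B 13, C 0, D 4, E 10, F 10. C eliminated.
Round 2: A 5, B 13, D 4, E 10, F 10. D eliminated.
Round 3: A 9, B 13, E 10, F 10. A eliminated.
Round 4: B 17, E 15, F 10. F eliminated.
Round 5: B 17, E 25. E has a majority (≥22).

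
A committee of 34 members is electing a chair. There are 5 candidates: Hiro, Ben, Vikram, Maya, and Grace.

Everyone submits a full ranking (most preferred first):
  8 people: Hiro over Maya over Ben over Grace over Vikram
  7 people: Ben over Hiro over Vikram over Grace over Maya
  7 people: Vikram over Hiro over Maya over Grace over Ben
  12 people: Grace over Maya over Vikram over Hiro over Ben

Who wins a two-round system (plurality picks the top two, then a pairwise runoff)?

Round 1 first-place votes: Hiro 8, Ben 7, Vikram 7, Maya 0, Grace 12. Grace and Hiro advance.
Runoff: Grace is ranked above Hiro on 12 ballots, Hiro above Grace on 22.

Hiro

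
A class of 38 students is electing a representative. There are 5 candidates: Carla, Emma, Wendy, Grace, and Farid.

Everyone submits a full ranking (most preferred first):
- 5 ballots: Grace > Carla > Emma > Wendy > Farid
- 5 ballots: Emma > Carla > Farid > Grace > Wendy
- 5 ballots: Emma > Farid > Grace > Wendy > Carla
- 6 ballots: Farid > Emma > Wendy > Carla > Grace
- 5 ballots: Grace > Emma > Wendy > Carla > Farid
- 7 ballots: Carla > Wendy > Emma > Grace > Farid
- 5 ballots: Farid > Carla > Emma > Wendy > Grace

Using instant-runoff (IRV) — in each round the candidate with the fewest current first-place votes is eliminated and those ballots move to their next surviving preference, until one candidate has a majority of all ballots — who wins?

Emma

Round 1: Carla 7, Emma 10, Wendy 0, Grace 10, Farid 11. Wendy eliminated.
Round 2: Carla 7, Emma 10, Grace 10, Farid 11. Carla eliminated.
Round 3: Emma 17, Grace 10, Farid 11. Grace eliminated.
Round 4: Emma 27, Farid 11. Emma has a majority (≥20).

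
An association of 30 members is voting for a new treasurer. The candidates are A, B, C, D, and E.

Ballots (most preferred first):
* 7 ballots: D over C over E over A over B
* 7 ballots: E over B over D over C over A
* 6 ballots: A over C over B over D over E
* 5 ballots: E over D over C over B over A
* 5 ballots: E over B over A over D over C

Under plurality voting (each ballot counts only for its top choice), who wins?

E

First-place votes: A 6, B 0, C 0, D 7, E 17.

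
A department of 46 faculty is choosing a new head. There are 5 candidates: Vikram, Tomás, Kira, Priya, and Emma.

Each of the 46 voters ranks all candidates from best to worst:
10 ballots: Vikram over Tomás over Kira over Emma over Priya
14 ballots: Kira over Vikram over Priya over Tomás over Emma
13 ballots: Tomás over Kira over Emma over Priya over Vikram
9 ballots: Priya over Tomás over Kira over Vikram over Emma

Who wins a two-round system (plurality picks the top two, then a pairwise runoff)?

Tomás

Round 1 first-place votes: Vikram 10, Tomás 13, Kira 14, Priya 9, Emma 0. Kira and Tomás advance.
Runoff: Kira is ranked above Tomás on 14 ballots, Tomás above Kira on 32.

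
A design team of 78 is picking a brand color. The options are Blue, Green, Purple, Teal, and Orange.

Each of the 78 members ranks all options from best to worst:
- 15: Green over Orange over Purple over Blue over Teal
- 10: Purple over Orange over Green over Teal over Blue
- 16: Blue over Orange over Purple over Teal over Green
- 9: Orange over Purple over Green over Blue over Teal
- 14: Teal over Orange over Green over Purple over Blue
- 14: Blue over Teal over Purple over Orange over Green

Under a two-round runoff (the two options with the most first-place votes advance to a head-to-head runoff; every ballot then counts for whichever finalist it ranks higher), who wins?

Round 1 first-place votes: Blue 30, Green 15, Purple 10, Teal 14, Orange 9. Blue and Green advance.
Runoff: Blue is ranked above Green on 30 ballots, Green above Blue on 48.

Green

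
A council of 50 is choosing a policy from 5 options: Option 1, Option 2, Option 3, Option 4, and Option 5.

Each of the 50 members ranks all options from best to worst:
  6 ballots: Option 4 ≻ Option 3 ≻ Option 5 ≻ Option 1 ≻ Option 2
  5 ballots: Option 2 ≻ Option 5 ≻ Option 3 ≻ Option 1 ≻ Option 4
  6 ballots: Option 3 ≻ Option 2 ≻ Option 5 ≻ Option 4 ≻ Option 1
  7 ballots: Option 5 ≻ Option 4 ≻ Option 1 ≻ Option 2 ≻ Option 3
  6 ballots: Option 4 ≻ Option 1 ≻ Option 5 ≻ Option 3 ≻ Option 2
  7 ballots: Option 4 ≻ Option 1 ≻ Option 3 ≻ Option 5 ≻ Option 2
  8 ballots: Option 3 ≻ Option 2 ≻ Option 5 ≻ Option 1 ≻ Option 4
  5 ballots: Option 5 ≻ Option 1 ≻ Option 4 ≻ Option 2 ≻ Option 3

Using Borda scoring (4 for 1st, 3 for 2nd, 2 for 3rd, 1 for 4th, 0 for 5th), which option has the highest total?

Option 1: 6×1 + 5×1 + 6×0 + 7×2 + 6×3 + 7×3 + 8×1 + 5×3 = 87
Option 2: 6×0 + 5×4 + 6×3 + 7×1 + 6×0 + 7×0 + 8×3 + 5×1 = 74
Option 3: 6×3 + 5×2 + 6×4 + 7×0 + 6×1 + 7×2 + 8×4 + 5×0 = 104
Option 4: 6×4 + 5×0 + 6×1 + 7×3 + 6×4 + 7×4 + 8×0 + 5×2 = 113
Option 5: 6×2 + 5×3 + 6×2 + 7×4 + 6×2 + 7×1 + 8×2 + 5×4 = 122

Option 5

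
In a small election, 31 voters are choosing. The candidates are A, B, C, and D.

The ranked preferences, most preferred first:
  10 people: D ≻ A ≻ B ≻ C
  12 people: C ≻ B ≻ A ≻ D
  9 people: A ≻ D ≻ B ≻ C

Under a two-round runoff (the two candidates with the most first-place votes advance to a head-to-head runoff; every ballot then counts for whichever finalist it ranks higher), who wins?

Round 1 first-place votes: A 9, B 0, C 12, D 10. C and D advance.
Runoff: C is ranked above D on 12 ballots, D above C on 19.

D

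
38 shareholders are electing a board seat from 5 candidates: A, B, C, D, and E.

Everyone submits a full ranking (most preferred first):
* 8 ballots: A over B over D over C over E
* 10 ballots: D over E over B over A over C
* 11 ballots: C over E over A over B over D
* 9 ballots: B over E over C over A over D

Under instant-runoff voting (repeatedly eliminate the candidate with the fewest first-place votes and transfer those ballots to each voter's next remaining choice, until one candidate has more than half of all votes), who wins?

Round 1: A 8, B 9, C 11, D 10, E 0. E eliminated.
Round 2: A 8, B 9, C 11, D 10. A eliminated.
Round 3: B 17, C 11, D 10. D eliminated.
Round 4: B 27, C 11. B has a majority (≥20).

B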